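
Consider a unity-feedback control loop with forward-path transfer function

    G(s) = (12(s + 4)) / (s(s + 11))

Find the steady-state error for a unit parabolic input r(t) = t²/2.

G(s) has one pole at the origin.
This is a Type 1 system; Ka = lim_{s→0} s^2·G(s) = 0, so the steady-state error for a parabola input is infinite.

e_ss = ∞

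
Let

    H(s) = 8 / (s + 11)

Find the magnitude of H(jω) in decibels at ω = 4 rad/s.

|H(j4)|_dB ≈ -3.31 dB

Substitute s = j4: numerator = 8, denominator = 11 + j4.
|H(j4)| = |8| / |11 + j4| = 8 / 11.705 ≈ 0.6835.
In decibels: 20·log₁₀(0.6835) ≈ -3.31 dB.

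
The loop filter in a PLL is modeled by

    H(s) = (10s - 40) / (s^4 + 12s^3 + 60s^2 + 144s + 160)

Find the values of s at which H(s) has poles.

s = -2 + 2j, -2 - 2j, -4 + 2j, -4 - 2j

The poles are the roots of the denominator s^4 + 12s^3 + 60s^2 + 144s + 160 = 0.
No real roots exist; factor into two real quadratics: (s^2 + 4s + 8)(s^2 + 8s + 20) = 0.
Each quadratic gives a conjugate pair via the quadratic formula.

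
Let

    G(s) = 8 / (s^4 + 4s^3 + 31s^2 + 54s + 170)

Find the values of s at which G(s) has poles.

The poles are the roots of the denominator s^4 + 4s^3 + 31s^2 + 54s + 170 = 0.
No real roots exist; factor into two real quadratics: (s^2 + 2s + 10)(s^2 + 2s + 17) = 0.
Each quadratic gives a conjugate pair via the quadratic formula.

s = -1 + 3j, -1 - 3j, -1 + 4j, -1 - 4j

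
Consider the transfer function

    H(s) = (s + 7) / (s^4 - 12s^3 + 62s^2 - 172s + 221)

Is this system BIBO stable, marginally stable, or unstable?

The denominator s^4 - 12s^3 + 62s^2 - 172s + 221 factors as (s^2 - 8s + 17)(s^2 - 4s + 13), giving poles at s = 4 + j, 4 - j, 2 + 3j, 2 - 3j.
Since the pole(s) at s = 4 ± j, 2 ± 3j lie in the right half-plane, the system is unstable.

unstable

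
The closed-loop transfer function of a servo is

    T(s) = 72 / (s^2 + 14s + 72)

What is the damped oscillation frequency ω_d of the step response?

ω_d ≈ 4.796 rad/s

Comparing s^2 + 14s + 72 to s^2 + 2ζωₙs + ωₙ²: ωₙ = √72 ≈ 8.485 rad/s and ζ = 14/(2·√72) ≈ 0.8250.
ζωₙ = 14/2 = 7, so ω_d = ωₙ√(1−ζ²) = √(ωₙ² − (ζωₙ)²) = √(72 − 7²) = √23 ≈ 4.796 rad/s.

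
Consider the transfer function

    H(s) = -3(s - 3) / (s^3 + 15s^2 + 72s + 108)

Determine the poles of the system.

s = -3, -6, -6

The poles are the roots of the denominator s^3 + 15s^2 + 72s + 108 = 0.
Trying s = -3: the polynomial evaluates to 0, so (s + 3) is a factor.
Dividing out leaves s^2 + 12s + 36 = 0.
Factoring the quadratic: (s + 6)^2 = 0.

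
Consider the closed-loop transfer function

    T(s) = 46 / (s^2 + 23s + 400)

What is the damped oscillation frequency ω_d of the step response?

Comparing s^2 + 23s + 400 to s^2 + 2ζωₙs + ωₙ²: ωₙ = 20 rad/s and ζ = 23/(2·20) = 0.575.
ζωₙ = 23/2 = 11.5, so ω_d = ωₙ√(1−ζ²) = √(ωₙ² − (ζωₙ)²) = √(400 − 11.5²) = √267.75 ≈ 16.36 rad/s.

ω_d ≈ 16.36 rad/s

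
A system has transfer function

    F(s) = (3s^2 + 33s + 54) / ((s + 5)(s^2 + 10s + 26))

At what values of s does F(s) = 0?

Set the numerator to zero: 3s^2 + 33s + 54 = 0, i.e. 3·(s^2 + 11s + 18) = 0.
Factoring: (s + 2)(s + 9) = 0.

s = -2, -9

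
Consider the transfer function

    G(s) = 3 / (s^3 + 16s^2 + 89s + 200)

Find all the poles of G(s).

The poles are the roots of the denominator s^3 + 16s^2 + 89s + 200 = 0.
Trying s = -8: the polynomial evaluates to 0, so (s + 8) is a factor.
Dividing out leaves s^2 + 8s + 25 = 0.
The quadratic formula then gives s = -4 ± 3j.

s = -8, -4 ± 3j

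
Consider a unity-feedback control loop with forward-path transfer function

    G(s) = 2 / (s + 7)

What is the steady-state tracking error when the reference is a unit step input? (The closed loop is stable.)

G(s) has no poles at the origin.
This is a Type 0 system. Kp = lim_{s→0} G(s) = 2/7.
e_ss = 1/(1 + Kp) = 1/(1 + 2/7) = 7/9 ≈ 0.7778.

e_ss = 0.7778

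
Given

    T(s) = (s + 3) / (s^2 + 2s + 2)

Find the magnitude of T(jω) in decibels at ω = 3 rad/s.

|T(j3)|_dB ≈ -6.74 dB

Substitute s = j3: numerator = 3 + j3, denominator = -7 + j6.
|T(j3)| = |3 + j3| / |-7 + j6| = 4.2426 / 9.2195 ≈ 0.4602.
In decibels: 20·log₁₀(0.4602) ≈ -6.74 dB.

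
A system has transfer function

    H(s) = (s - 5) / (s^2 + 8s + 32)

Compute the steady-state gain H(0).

Set s = 0: H(0) = (-5) / (32) = -5/32.

H(0) = -5/32 ≈ -0.1562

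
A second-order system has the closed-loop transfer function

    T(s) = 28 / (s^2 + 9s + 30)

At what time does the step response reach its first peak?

Comparing s^2 + 9s + 30 to s^2 + 2ζωₙs + ωₙ²: ωₙ = √30 ≈ 5.477 rad/s and ζ = 9/(2·√30) ≈ 0.8216.
ζωₙ = 9/2 = 4.5, so ω_d = ωₙ√(1−ζ²) = √(ωₙ² − (ζωₙ)²) = √(30 − 4.5²) = √9.75 ≈ 3.122 rad/s.
t_p = π/ω_d = π/3.122 ≈ 1.006 s.

t_p ≈ 1.006 s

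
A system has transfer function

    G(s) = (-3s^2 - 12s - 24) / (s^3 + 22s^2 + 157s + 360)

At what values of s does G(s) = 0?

s = -2 ± 2j

Set the numerator to zero: -3s^2 - 12s - 24 = 0, i.e. -3·(s^2 + 4s + 8) = 0.
Factoring: (s^2 + 4s + 8) = 0.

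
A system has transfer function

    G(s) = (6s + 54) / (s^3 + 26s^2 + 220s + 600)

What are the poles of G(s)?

s = -10, -10, -6

The poles are the roots of the denominator s^3 + 26s^2 + 220s + 600 = 0.
Trying s = -10: the polynomial evaluates to 0, so (s + 10) is a factor.
Dividing out leaves s^2 + 16s + 60 = 0.
Factoring the quadratic: (s + 10)(s + 6) = 0.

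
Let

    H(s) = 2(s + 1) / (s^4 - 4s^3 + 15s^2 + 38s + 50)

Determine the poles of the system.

s = -1 + j, -1 - j, 3 + 4j, 3 - 4j

The poles are the roots of the denominator s^4 - 4s^3 + 15s^2 + 38s + 50 = 0.
No real roots exist; factor into two real quadratics: (s^2 + 2s + 2)(s^2 - 6s + 25) = 0.
Each quadratic gives a conjugate pair via the quadratic formula.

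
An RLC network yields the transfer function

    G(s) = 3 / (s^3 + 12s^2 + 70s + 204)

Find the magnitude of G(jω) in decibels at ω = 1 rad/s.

Substitute s = j1: numerator = 3, denominator = 192 + j69.
|G(j1)| = |3| / |192 + j69| = 3 / 204.02 ≈ 0.01470.
In decibels: 20·log₁₀(0.01470) ≈ -36.7 dB.

|G(j1)|_dB ≈ -36.7 dB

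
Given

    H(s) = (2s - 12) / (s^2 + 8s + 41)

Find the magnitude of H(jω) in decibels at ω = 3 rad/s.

Substitute s = j3: numerator = -12 + j6, denominator = 32 + j24.
|H(j3)| = |-12 + j6| / |32 + j24| = 13.416 / 40 ≈ 0.3354.
In decibels: 20·log₁₀(0.3354) ≈ -9.49 dB.

|H(j3)|_dB ≈ -9.49 dB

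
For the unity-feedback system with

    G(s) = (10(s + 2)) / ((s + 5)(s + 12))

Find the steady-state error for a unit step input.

e_ss = 0.7500

G(s) has no poles at the origin.
This is a Type 0 system. Kp = lim_{s→0} G(s) = 20/60 = 1/3.
e_ss = 1/(1 + Kp) = 1/(1 + 1/3) = 3/4 ≈ 0.7500.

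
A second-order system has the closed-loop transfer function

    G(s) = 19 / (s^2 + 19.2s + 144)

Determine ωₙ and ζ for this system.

ωₙ = 12 rad/s, ζ = 0.8

Compare the denominator to the standard form s^2 + 2ζωₙs + ωₙ².
ωₙ² = 144, so ωₙ = 12 rad/s.
2ζωₙ = 19.2, so ζ = 19.2/(2·12) = 0.8.
With ζ = 0.8 the response is underdamped.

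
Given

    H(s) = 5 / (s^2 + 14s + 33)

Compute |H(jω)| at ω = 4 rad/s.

|H(j4)| ≈ 0.08544

Substitute s = j4: numerator = 5, denominator = 17 + j56.
|H(j4)| = |5| / |17 + j56| = 5 / 58.523 ≈ 0.08544.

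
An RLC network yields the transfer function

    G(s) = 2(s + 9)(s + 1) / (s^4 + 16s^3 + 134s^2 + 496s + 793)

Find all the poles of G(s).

s = -3 ± 2j, -5 ± 6j

The poles are the roots of the denominator s^4 + 16s^3 + 134s^2 + 496s + 793 = 0.
No real roots exist; factor into two real quadratics: (s^2 + 6s + 13)(s^2 + 10s + 61) = 0.
Each quadratic gives a conjugate pair via the quadratic formula.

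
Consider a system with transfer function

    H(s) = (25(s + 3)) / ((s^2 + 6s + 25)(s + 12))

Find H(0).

At s = 0 each factor (s + a) contributes a and each (s^2 + bs + c) contributes c.
H(0) = 25·(3) / ((25) · (12)) = 75/300 = 1/4.

H(0) = 1/4 ≈ 0.2500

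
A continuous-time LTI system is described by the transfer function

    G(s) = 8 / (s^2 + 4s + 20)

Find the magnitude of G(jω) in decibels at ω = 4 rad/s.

|G(j4)|_dB ≈ -6.28 dB

Substitute s = j4: numerator = 8, denominator = 4 + j16.
|G(j4)| = |8| / |4 + j16| = 8 / 16.492 ≈ 0.4851.
In decibels: 20·log₁₀(0.4851) ≈ -6.28 dB.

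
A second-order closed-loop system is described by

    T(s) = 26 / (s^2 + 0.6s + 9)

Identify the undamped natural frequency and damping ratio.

ωₙ = 3 rad/s, ζ = 0.1

Compare the denominator to the standard form s^2 + 2ζωₙs + ωₙ².
ωₙ² = 9, so ωₙ = 3 rad/s.
2ζωₙ = 0.6, so ζ = 0.6/(2·3) = 0.1.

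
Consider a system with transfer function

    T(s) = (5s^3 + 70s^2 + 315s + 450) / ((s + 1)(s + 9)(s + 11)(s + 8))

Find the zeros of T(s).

Set the numerator to zero: 5s^3 + 70s^2 + 315s + 450 = 0, i.e. 5·(s^3 + 14s^2 + 63s + 90) = 0.
Factoring: (s + 3)(s + 5)(s + 6) = 0.

s = -3, -5, -6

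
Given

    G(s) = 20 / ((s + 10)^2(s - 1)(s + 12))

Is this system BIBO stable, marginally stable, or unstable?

The poles can be read from the denominator factors: s = -10, 1, -12, -10.
Since the pole(s) at s = 1 lie in the right half-plane, the system is unstable.

unstable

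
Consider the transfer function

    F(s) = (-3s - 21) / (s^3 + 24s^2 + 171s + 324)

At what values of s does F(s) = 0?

s = -7

Set the numerator to zero: -3s - 21 = 0, i.e. -3·(s + 7) = 0.
So s = -7.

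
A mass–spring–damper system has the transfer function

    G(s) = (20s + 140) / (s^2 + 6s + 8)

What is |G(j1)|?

|G(j1)| ≈ 15.34

Substitute s = j1: numerator = 140 + j20, denominator = 7 + j6.
|G(j1)| = |140 + j20| / |7 + j6| = 141.42 / 9.2195 ≈ 15.34.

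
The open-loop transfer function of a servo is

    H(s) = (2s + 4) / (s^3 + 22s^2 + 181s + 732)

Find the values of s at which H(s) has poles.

s = -5 + 6j, -5 - 6j, -12

The poles are the roots of the denominator s^3 + 22s^2 + 181s + 732 = 0.
Trying s = -12: the polynomial evaluates to 0, so (s + 12) is a factor.
Dividing out leaves s^2 + 10s + 61 = 0.
The quadratic formula then gives s = -5 ± 6j.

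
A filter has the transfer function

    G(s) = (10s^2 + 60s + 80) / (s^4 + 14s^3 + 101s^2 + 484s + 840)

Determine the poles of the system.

s = -2 ± 6j, -3, -7

The poles are the roots of the denominator s^4 + 14s^3 + 101s^2 + 484s + 840 = 0.
Trying s = -3: the polynomial evaluates to 0, so (s + 3) is a factor.
Dividing out leaves s^3 + 11s^2 + 68s + 280 = 0.
This factors further as (s^2 + 4s + 40)(s + 7) = 0.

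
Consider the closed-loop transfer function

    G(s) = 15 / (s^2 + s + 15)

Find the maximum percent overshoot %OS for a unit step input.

Comparing s^2 + s + 15 to s^2 + 2ζωₙs + ωₙ²: ωₙ = √15 ≈ 3.873 rad/s and ζ = 1/(2·√15) ≈ 0.1291.
%OS = 100·exp(−πζ/√(1−ζ²)) = 100·exp(−π·0.1291/√(1−0.1291²)) ≈ 66.4%.

%OS ≈ 66.4%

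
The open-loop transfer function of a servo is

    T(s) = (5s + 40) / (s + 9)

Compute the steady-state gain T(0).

T(0) = 40/9 ≈ 4.444

Set s = 0: T(0) = (40) / (9) = 40/9.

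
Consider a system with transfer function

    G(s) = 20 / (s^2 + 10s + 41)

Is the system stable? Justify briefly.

The poles can be read from the denominator factors: s = -5 + 4j, -5 - 4j.
Since all poles lie strictly in the left half-plane, the system is stable.

stable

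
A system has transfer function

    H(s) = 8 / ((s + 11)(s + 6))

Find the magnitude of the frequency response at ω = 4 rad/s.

Substitute s = j4: numerator = 8, denominator = 50 + j68.
|H(j4)| = |8| / |50 + j68| = 8 / 84.404 ≈ 0.09478.

|H(j4)| ≈ 0.09478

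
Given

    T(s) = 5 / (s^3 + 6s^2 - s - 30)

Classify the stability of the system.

unstable

The denominator s^3 + 6s^2 - s - 30 factors as (s + 5)(s + 3)(s - 2), giving poles at s = -5, -3, 2.
Since the pole(s) at s = 2 lie in the right half-plane, the system is unstable.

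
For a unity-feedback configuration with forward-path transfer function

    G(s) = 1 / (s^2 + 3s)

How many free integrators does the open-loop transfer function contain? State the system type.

Type 1

The denominator has 1 factor of s at the origin (free integrator), so this is a Type 1 system.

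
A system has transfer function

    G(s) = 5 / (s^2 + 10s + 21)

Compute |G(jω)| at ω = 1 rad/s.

Substitute s = j1: numerator = 5, denominator = 20 + j10.
|G(j1)| = |5| / |20 + j10| = 5 / 22.361 ≈ 0.2236.

|G(j1)| ≈ 0.2236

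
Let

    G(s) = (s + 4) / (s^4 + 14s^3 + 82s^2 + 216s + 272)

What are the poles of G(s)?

s = -5 ± 3j, -2 ± 2j

The poles are the roots of the denominator s^4 + 14s^3 + 82s^2 + 216s + 272 = 0.
No real roots exist; factor into two real quadratics: (s^2 + 10s + 34)(s^2 + 4s + 8) = 0.
Each quadratic gives a conjugate pair via the quadratic formula.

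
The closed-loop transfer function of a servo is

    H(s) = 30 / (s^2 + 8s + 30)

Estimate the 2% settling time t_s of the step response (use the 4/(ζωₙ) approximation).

Comparing s^2 + 8s + 30 to s^2 + 2ζωₙs + ωₙ²: ωₙ = √30 ≈ 5.477 rad/s and ζ = 8/(2·√30) ≈ 0.7303.
ζωₙ = 8/2 = 4, so t_s ≈ 4/(ζωₙ) = 4/4 = 1 s.

t_s ≈ 1 s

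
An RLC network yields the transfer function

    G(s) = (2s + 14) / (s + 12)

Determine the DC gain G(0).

G(0) = 7/6 ≈ 1.167

Set s = 0: G(0) = (14) / (12) = 7/6.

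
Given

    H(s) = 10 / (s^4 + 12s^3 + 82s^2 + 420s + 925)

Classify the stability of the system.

stable

The denominator s^4 + 12s^3 + 82s^2 + 420s + 925 factors as (s + 5)^2(s^2 + 2s + 37), giving poles at s = -5, -1 + 6j, -1 - 6j, -5.
Since all poles lie strictly in the left half-plane, the system is stable.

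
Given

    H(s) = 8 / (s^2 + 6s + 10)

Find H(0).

Set s = 0: H(0) = (8) / (10) = 4/5.

H(0) = 4/5 ≈ 0.8000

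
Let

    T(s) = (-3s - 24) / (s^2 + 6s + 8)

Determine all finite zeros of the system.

s = -8

Set the numerator to zero: -3s - 24 = 0, i.e. -3·(s + 8) = 0.
So s = -8.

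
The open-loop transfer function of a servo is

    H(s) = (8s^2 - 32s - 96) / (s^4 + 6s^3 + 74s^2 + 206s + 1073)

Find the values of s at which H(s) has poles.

s = -1 + 6j, -1 - 6j, -2 + 5j, -2 - 5j

The poles are the roots of the denominator s^4 + 6s^3 + 74s^2 + 206s + 1073 = 0.
No real roots exist; factor into two real quadratics: (s^2 + 2s + 37)(s^2 + 4s + 29) = 0.
Each quadratic gives a conjugate pair via the quadratic formula.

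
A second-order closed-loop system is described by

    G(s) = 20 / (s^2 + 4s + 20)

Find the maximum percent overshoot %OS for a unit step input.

%OS ≈ 20.8%

Comparing s^2 + 4s + 20 to s^2 + 2ζωₙs + ωₙ²: ωₙ = √20 ≈ 4.472 rad/s and ζ = 4/(2·√20) ≈ 0.4472.
%OS = 100·exp(−πζ/√(1−ζ²)) = 100·exp(−π·0.4472/√(1−0.4472²)) ≈ 20.8%.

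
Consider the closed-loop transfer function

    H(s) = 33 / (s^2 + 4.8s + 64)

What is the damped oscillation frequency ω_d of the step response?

ω_d ≈ 7.632 rad/s

Comparing s^2 + 4.8s + 64 to s^2 + 2ζωₙs + ωₙ²: ωₙ = 8 rad/s and ζ = 4.8/(2·8) = 0.3.
ζωₙ = 4.8/2 = 2.4, so ω_d = ωₙ√(1−ζ²) = √(ωₙ² − (ζωₙ)²) = √(64 − 2.4²) = √58.24 ≈ 7.632 rad/s.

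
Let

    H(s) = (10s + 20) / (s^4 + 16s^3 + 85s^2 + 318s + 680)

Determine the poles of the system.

The poles are the roots of the denominator s^4 + 16s^3 + 85s^2 + 318s + 680 = 0.
Trying s = -4: the polynomial evaluates to 0, so (s + 4) is a factor.
Dividing out leaves s^3 + 12s^2 + 37s + 170 = 0.
This factors further as (s^2 + 2s + 17)(s + 10) = 0.

s = -1 ± 4j, -4, -10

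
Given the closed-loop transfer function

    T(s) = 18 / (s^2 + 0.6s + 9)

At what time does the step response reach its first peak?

t_p ≈ 1.052 s

Comparing s^2 + 0.6s + 9 to s^2 + 2ζωₙs + ωₙ²: ωₙ = 3 rad/s and ζ = 0.6/(2·3) = 0.1.
ζωₙ = 0.6/2 = 0.3, so ω_d = ωₙ√(1−ζ²) = √(ωₙ² − (ζωₙ)²) = √(9 − 0.3²) = √8.91 ≈ 2.985 rad/s.
t_p = π/ω_d = π/2.985 ≈ 1.052 s.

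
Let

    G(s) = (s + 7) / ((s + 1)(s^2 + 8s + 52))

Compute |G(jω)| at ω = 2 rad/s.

|G(j2)| ≈ 0.06435

Substitute s = j2: numerator = 7 + j2, denominator = 16 + j112.
|G(j2)| = |7 + j2| / |16 + j112| = 7.2801 / 113.14 ≈ 0.06435.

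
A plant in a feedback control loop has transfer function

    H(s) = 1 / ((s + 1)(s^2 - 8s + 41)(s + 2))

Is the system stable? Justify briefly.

unstable

The poles can be read from the denominator factors: s = -1, 4 ± 5j, -2.
Since the pole(s) at s = 4 + 5j, 4 - 5j lie in the right half-plane, the system is unstable.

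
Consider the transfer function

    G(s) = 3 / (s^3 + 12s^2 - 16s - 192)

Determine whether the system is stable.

The denominator s^3 + 12s^2 - 16s - 192 factors as (s + 4)(s - 4)(s + 12), giving poles at s = -4, 4, -12.
Since the pole(s) at s = 4 lie in the right half-plane, the system is unstable.

unstable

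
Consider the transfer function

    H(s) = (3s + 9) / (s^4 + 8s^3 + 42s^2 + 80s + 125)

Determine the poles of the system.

The poles are the roots of the denominator s^4 + 8s^3 + 42s^2 + 80s + 125 = 0.
No real roots exist; factor into two real quadratics: (s^2 + 2s + 5)(s^2 + 6s + 25) = 0.
Each quadratic gives a conjugate pair via the quadratic formula.

s = -1 + 2j, -1 - 2j, -3 + 4j, -3 - 4j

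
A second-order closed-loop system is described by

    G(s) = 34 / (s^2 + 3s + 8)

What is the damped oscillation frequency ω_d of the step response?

Comparing s^2 + 3s + 8 to s^2 + 2ζωₙs + ωₙ²: ωₙ = √8 ≈ 2.828 rad/s and ζ = 3/(2·√8) ≈ 0.5303.
ζωₙ = 3/2 = 1.5, so ω_d = ωₙ√(1−ζ²) = √(ωₙ² − (ζωₙ)²) = √(8 − 1.5²) = √5.75 ≈ 2.398 rad/s.

ω_d ≈ 2.398 rad/s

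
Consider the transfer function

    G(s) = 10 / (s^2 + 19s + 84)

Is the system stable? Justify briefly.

The denominator s^2 + 19s + 84 factors as (s + 12)(s + 7), giving poles at s = -12, -7.
Since all poles lie strictly in the left half-plane, the system is stable.

stable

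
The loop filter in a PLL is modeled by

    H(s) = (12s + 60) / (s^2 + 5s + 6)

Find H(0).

H(0) = 10

Set s = 0: H(0) = (60) / (6) = 10.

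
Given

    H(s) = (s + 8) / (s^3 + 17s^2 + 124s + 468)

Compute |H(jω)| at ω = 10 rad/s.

|H(j10)| ≈ 0.01020

Substitute s = j10: numerator = 8 + j10, denominator = -1232 + j240.
|H(j10)| = |8 + j10| / |-1232 + j240| = 12.806 / 1255.2 ≈ 0.01020.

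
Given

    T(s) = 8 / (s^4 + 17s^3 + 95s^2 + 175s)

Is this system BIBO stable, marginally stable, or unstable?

The denominator s^4 + 17s^3 + 95s^2 + 175s factors as s(s + 5)^2(s + 7), giving poles at s = 0, -5, -5, -7.
Since the simple pole(s) at s = 0 lie on the jω-axis with none in the right half-plane, the system is marginally stable.

marginally stable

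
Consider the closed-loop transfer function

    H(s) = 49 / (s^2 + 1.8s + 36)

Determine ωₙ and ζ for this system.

Compare the denominator to the standard form s^2 + 2ζωₙs + ωₙ².
ωₙ² = 36, so ωₙ = 6 rad/s.
2ζωₙ = 1.8, so ζ = 1.8/(2·6) = 0.15.

ωₙ = 6 rad/s, ζ = 0.15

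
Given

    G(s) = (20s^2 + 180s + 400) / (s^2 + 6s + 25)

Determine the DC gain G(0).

Set s = 0: G(0) = (400) / (25) = 16.

G(0) = 16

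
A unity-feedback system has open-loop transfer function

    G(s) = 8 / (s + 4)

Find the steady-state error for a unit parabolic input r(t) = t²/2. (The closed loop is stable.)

e_ss = ∞

G(s) has no poles at the origin.
This is a Type 0 system; Ka = lim_{s→0} s^2·G(s) = 0, so the steady-state error for a parabola input is infinite.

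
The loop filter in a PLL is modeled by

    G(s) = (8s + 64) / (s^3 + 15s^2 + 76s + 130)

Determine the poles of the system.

The poles are the roots of the denominator s^3 + 15s^2 + 76s + 130 = 0.
Trying s = -5: the polynomial evaluates to 0, so (s + 5) is a factor.
Dividing out leaves s^2 + 10s + 26 = 0.
The quadratic formula then gives s = -5 ± 1j.

s = -5 + j, -5 - j, -5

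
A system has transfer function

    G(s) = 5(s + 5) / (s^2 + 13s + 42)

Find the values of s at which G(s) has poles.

The poles are the roots of the denominator s^2 + 13s + 42 = 0.
Factoring: (s + 7)(s + 6) = 0, so s = -7 and s = -6.

s = -7, -6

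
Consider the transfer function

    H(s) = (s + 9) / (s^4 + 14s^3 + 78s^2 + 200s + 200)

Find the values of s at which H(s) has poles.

The poles are the roots of the denominator s^4 + 14s^3 + 78s^2 + 200s + 200 = 0.
No real roots exist; factor into two real quadratics: (s^2 + 8s + 20)(s^2 + 6s + 10) = 0.
Each quadratic gives a conjugate pair via the quadratic formula.

s = -4 + 2j, -4 - 2j, -3 + j, -3 - j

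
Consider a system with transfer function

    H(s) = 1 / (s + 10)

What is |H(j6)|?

Substitute s = j6: numerator = 1, denominator = 10 + j6.
|H(j6)| = |1| / |10 + j6| = 1 / 11.662 ≈ 0.08575.

|H(j6)| ≈ 0.08575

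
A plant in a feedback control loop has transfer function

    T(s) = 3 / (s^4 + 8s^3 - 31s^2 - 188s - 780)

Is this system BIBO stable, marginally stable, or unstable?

unstable

The denominator s^4 + 8s^3 - 31s^2 - 188s - 780 factors as (s + 10)(s^2 + 4s + 13)(s - 6), giving poles at s = -10, -2 + 3j, -2 - 3j, 6.
Since the pole(s) at s = 6 lie in the right half-plane, the system is unstable.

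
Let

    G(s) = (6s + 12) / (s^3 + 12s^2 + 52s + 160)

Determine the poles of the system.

s = -2 ± 4j, -8

The poles are the roots of the denominator s^3 + 12s^2 + 52s + 160 = 0.
Trying s = -8: the polynomial evaluates to 0, so (s + 8) is a factor.
Dividing out leaves s^2 + 4s + 20 = 0.
The quadratic formula then gives s = -2 ± 4j.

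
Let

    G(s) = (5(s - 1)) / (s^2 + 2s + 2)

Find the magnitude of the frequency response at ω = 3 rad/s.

|G(j3)| ≈ 1.715

Substitute s = j3: numerator = -5 + j15, denominator = -7 + j6.
|G(j3)| = |-5 + j15| / |-7 + j6| = 15.811 / 9.2195 ≈ 1.715.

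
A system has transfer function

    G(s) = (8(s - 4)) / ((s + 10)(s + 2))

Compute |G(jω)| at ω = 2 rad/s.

Substitute s = j2: numerator = -32 + j16, denominator = 16 + j24.
|G(j2)| = |-32 + j16| / |16 + j24| = 35.777 / 28.844 ≈ 1.240.

|G(j2)| ≈ 1.240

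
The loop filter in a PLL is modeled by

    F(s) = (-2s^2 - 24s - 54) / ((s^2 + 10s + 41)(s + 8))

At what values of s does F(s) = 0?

s = -9, -3

Set the numerator to zero: -2s^2 - 24s - 54 = 0, i.e. -2·(s^2 + 12s + 27) = 0.
Factoring: (s + 9)(s + 3) = 0.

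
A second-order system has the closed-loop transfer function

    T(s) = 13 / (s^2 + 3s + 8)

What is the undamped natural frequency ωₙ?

Compare the denominator to the standard form s^2 + 2ζωₙs + ωₙ².
ωₙ² = 8, so ωₙ = √8 ≈ 2.828 rad/s.

ωₙ ≈ 2.828 rad/s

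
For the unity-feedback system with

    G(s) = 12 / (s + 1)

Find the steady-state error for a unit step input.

G(s) has no poles at the origin.
This is a Type 0 system. Kp = lim_{s→0} G(s) = 12/1.
e_ss = 1/(1 + Kp) = 1/(1 + 12) = 1/13 ≈ 0.07692.

e_ss = 0.07692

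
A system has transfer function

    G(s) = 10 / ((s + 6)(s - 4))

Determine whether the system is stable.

The poles can be read from the denominator factors: s = -6, 4.
Since the pole(s) at s = 4 lie in the right half-plane, the system is unstable.

unstable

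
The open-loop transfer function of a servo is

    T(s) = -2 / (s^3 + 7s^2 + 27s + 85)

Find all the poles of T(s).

The poles are the roots of the denominator s^3 + 7s^2 + 27s + 85 = 0.
Trying s = -5: the polynomial evaluates to 0, so (s + 5) is a factor.
Dividing out leaves s^2 + 2s + 17 = 0.
The quadratic formula then gives s = -1 ± 4j.

s = -1 ± 4j, -5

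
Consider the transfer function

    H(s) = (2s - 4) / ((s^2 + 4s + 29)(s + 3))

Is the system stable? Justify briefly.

The poles can be read from the denominator factors: s = -2 + 5j, -2 - 5j, -3.
Since all poles lie strictly in the left half-plane, the system is stable.

stable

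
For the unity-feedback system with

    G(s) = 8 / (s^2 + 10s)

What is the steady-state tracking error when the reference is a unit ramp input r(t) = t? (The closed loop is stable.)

e_ss = 1.250

G(s) has one pole at the origin.
This is a Type 1 system. Kv = lim_{s→0} s·G(s) = 8/10 = 4/5.
e_ss = 1/Kv = 1/(4/5) = 5/4 ≈ 1.250.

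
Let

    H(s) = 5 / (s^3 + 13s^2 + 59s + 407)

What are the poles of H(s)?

The poles are the roots of the denominator s^3 + 13s^2 + 59s + 407 = 0.
Trying s = -11: the polynomial evaluates to 0, so (s + 11) is a factor.
Dividing out leaves s^2 + 2s + 37 = 0.
The quadratic formula then gives s = -1 ± 6j.

s = -1 ± 6j, -11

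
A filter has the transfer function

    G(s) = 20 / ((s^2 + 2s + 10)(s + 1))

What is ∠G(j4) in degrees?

At s = j4: numerator = 20, denominator = -38 - j16.
∠G = ∠num − ∠den = 0° − (-157.17°) = 157.2°.

∠G(j4) ≈ 157.2°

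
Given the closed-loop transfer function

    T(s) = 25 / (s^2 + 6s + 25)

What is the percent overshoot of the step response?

%OS ≈ 9.48%

Comparing s^2 + 6s + 25 to s^2 + 2ζωₙs + ωₙ²: ωₙ = 5 rad/s and ζ = 6/(2·5) = 0.6.
%OS = 100·exp(−πζ/√(1−ζ²)) = 100·exp(−π·0.6/√(1−0.6²)) ≈ 9.48%.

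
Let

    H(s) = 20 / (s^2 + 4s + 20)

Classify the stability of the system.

stable

The poles can be read from the denominator factors: s = -2 ± 4j.
Since all poles lie strictly in the left half-plane, the system is stable.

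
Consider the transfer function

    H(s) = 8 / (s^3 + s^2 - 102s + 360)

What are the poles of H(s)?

s = 5, 6, -12

The poles are the roots of the denominator s^3 + s^2 - 102s + 360 = 0.
Trying s = 5: the polynomial evaluates to 0, so (s - 5) is a factor.
Dividing out leaves s^2 + 6s - 72 = 0.
Factoring the quadratic: (s - 6)(s + 12) = 0.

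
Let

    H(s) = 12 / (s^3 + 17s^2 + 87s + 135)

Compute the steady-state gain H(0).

Set s = 0: H(0) = (12) / (135) = 4/45.

H(0) = 4/45 ≈ 0.08889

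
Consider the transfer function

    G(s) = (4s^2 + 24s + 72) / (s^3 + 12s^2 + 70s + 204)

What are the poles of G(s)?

The poles are the roots of the denominator s^3 + 12s^2 + 70s + 204 = 0.
Trying s = -6: the polynomial evaluates to 0, so (s + 6) is a factor.
Dividing out leaves s^2 + 6s + 34 = 0.
The quadratic formula then gives s = -3 ± 5j.

s = -3 ± 5j, -6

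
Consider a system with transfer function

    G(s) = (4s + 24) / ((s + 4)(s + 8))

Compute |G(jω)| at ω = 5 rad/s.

Substitute s = j5: numerator = 24 + j20, denominator = 7 + j60.
|G(j5)| = |24 + j20| / |7 + j60| = 31.241 / 60.407 ≈ 0.5172.

|G(j5)| ≈ 0.5172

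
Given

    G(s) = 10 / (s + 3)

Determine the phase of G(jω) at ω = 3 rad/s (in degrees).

∠G(j3) ≈ -45°

At s = j3: numerator = 10, denominator = 3 + j3.
∠G = ∠num − ∠den = 0° − (45°) = -45°.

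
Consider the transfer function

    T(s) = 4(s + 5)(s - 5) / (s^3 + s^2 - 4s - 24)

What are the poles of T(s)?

s = -2 ± 2j, 3

The poles are the roots of the denominator s^3 + s^2 - 4s - 24 = 0.
Trying s = 3: the polynomial evaluates to 0, so (s - 3) is a factor.
Dividing out leaves s^2 + 4s + 8 = 0.
The quadratic formula then gives s = -2 ± 2j.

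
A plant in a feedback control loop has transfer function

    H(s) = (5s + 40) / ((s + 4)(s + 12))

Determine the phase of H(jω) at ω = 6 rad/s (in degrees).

At s = j6: numerator = 40 + j30, denominator = 12 + j96.
∠H = ∠num − ∠den = 36.870° − (82.875°) = -46.01°.

∠H(j6) ≈ -46.01°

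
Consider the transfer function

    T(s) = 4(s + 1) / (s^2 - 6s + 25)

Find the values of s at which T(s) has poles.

The poles are the roots of the denominator s^2 - 6s + 25 = 0.
Using the quadratic formula: s = (6 ± √(-64))/2 = 3 ± 4j.

s = 3 ± 4j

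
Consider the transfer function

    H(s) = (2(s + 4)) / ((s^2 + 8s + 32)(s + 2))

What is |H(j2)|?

|H(j2)| ≈ 0.09806

Substitute s = j2: numerator = 8 + j4, denominator = 24 + j88.
|H(j2)| = |8 + j4| / |24 + j88| = 8.9443 / 91.214 ≈ 0.09806.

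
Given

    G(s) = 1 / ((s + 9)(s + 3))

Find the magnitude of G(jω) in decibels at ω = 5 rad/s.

|G(j5)|_dB ≈ -35.6 dB

Substitute s = j5: numerator = 1, denominator = 2 + j60.
|G(j5)| = |1| / |2 + j60| = 1 / 60.033 ≈ 0.01666.
In decibels: 20·log₁₀(0.01666) ≈ -35.6 dB.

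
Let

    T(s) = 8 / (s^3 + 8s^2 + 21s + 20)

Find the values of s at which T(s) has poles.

The poles are the roots of the denominator s^3 + 8s^2 + 21s + 20 = 0.
Trying s = -4: the polynomial evaluates to 0, so (s + 4) is a factor.
Dividing out leaves s^2 + 4s + 5 = 0.
The quadratic formula then gives s = -2 ± 1j.

s = -2 ± j, -4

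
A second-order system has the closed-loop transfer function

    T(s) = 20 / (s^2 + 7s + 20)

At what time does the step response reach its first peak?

t_p ≈ 1.128 s

Comparing s^2 + 7s + 20 to s^2 + 2ζωₙs + ωₙ²: ωₙ = √20 ≈ 4.472 rad/s and ζ = 7/(2·√20) ≈ 0.7826.
ζωₙ = 7/2 = 3.5, so ω_d = ωₙ√(1−ζ²) = √(ωₙ² − (ζωₙ)²) = √(20 − 3.5²) = √7.75 ≈ 2.784 rad/s.
t_p = π/ω_d = π/2.784 ≈ 1.128 s.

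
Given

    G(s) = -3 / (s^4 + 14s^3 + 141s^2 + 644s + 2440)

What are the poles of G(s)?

The poles are the roots of the denominator s^4 + 14s^3 + 141s^2 + 644s + 2440 = 0.
No real roots exist; factor into two real quadratics: (s^2 + 10s + 61)(s^2 + 4s + 40) = 0.
Each quadratic gives a conjugate pair via the quadratic formula.

s = -5 + 6j, -5 - 6j, -2 + 6j, -2 - 6j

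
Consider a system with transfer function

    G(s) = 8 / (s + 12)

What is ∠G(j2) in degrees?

∠G(j2) ≈ -9.462°

At s = j2: numerator = 8, denominator = 12 + j2.
∠G = ∠num − ∠den = 0° − (9.4623°) = -9.462°.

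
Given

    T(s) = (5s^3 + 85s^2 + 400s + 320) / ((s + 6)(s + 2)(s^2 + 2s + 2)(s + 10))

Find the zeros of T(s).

s = -1, -8, -8

Set the numerator to zero: 5s^3 + 85s^2 + 400s + 320 = 0, i.e. 5·(s^3 + 17s^2 + 80s + 64) = 0.
Factoring: (s + 1)(s + 8)^2 = 0.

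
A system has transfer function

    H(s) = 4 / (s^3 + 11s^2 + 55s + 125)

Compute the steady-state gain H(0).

H(0) = 4/125 ≈ 0.03200

Set s = 0: H(0) = (4) / (125) = 4/125.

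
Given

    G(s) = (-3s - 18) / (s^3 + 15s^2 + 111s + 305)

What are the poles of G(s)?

The poles are the roots of the denominator s^3 + 15s^2 + 111s + 305 = 0.
Trying s = -5: the polynomial evaluates to 0, so (s + 5) is a factor.
Dividing out leaves s^2 + 10s + 61 = 0.
The quadratic formula then gives s = -5 ± 6j.

s = -5, -5 + 6j, -5 - 6j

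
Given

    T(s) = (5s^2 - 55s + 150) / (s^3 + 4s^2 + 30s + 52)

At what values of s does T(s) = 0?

s = 6, 5

Set the numerator to zero: 5s^2 - 55s + 150 = 0, i.e. 5·(s^2 - 11s + 30) = 0.
Factoring: (s - 6)(s - 5) = 0.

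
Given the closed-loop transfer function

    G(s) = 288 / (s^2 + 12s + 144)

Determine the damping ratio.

Compare the denominator to the standard form s^2 + 2ζωₙs + ωₙ².
ωₙ² = 144, so ωₙ = 12 rad/s.
2ζωₙ = 12, so ζ = 12/(2·12) = 0.5.

ζ = 0.5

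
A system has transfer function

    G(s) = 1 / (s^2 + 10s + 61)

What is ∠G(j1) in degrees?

At s = j1: numerator = 1, denominator = 60 + j10.
∠G = ∠num − ∠den = 0° − (9.4623°) = -9.462°.

∠G(j1) ≈ -9.462°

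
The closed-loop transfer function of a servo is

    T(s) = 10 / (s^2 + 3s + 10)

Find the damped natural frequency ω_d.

ω_d ≈ 2.784 rad/s

Comparing s^2 + 3s + 10 to s^2 + 2ζωₙs + ωₙ²: ωₙ = √10 ≈ 3.162 rad/s and ζ = 3/(2·√10) ≈ 0.4743.
ζωₙ = 3/2 = 1.5, so ω_d = ωₙ√(1−ζ²) = √(ωₙ² − (ζωₙ)²) = √(10 − 1.5²) = √7.75 ≈ 2.784 rad/s.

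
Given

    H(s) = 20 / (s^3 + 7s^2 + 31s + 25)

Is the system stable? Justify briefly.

The denominator s^3 + 7s^2 + 31s + 25 factors as (s^2 + 6s + 25)(s + 1), giving poles at s = -3 ± 4j, -1.
Since all poles lie strictly in the left half-plane, the system is stable.

stable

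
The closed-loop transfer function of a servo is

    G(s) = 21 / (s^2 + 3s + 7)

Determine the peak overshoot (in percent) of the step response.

%OS ≈ 11.5%

Comparing s^2 + 3s + 7 to s^2 + 2ζωₙs + ωₙ²: ωₙ = √7 ≈ 2.646 rad/s and ζ = 3/(2·√7) ≈ 0.5669.
%OS = 100·exp(−πζ/√(1−ζ²)) = 100·exp(−π·0.5669/√(1−0.5669²)) ≈ 11.5%.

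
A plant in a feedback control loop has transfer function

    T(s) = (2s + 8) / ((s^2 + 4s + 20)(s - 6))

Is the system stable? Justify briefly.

The poles can be read from the denominator factors: s = -2 ± 4j, 6.
Since the pole(s) at s = 6 lie in the right half-plane, the system is unstable.

unstable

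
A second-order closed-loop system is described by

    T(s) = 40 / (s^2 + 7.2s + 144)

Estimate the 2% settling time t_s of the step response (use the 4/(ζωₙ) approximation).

t_s ≈ 1.111 s

Comparing s^2 + 7.2s + 144 to s^2 + 2ζωₙs + ωₙ²: ωₙ = 12 rad/s and ζ = 7.2/(2·12) = 0.3.
ζωₙ = 7.2/2 = 3.6, so t_s ≈ 4/(ζωₙ) = 4/3.6 ≈ 1.111 s.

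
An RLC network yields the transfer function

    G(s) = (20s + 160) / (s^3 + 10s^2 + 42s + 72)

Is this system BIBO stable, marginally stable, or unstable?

The denominator s^3 + 10s^2 + 42s + 72 factors as (s^2 + 6s + 18)(s + 4), giving poles at s = -3 + 3j, -3 - 3j, -4.
Since all poles lie strictly in the left half-plane, the system is stable.

stable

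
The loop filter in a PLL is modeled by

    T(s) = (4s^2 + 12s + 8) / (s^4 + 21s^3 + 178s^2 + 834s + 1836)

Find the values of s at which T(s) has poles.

The poles are the roots of the denominator s^4 + 21s^3 + 178s^2 + 834s + 1836 = 0.
Trying s = -9: the polynomial evaluates to 0, so (s + 9) is a factor.
Dividing out leaves s^3 + 12s^2 + 70s + 204 = 0.
This factors further as (s^2 + 6s + 34)(s + 6) = 0.

s = -3 + 5j, -3 - 5j, -9, -6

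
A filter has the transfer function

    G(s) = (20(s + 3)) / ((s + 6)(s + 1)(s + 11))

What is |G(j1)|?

|G(j1)| ≈ 0.6656

Substitute s = j1: numerator = 60 + j20, denominator = 48 + j82.
|G(j1)| = |60 + j20| / |48 + j82| = 63.246 / 95.016 ≈ 0.6656.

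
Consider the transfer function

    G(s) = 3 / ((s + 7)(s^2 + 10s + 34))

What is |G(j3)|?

|G(j3)| ≈ 0.01009

Substitute s = j3: numerator = 3, denominator = 85 + j285.
|G(j3)| = |3| / |85 + j285| = 3 / 297.41 ≈ 0.01009.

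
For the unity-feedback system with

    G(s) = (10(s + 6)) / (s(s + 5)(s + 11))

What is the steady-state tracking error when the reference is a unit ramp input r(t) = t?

e_ss = 0.9167

G(s) has one pole at the origin.
This is a Type 1 system. Kv = lim_{s→0} s·G(s) = 60/55 = 12/11.
e_ss = 1/Kv = 1/(12/11) = 11/12 ≈ 0.9167.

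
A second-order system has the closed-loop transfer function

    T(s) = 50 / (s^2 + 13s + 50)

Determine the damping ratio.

Compare the denominator to the standard form s^2 + 2ζωₙs + ωₙ².
ωₙ² = 50, so ωₙ = √50 ≈ 7.071 rad/s.
2ζωₙ = 13, so ζ = 13/(2·√50) ≈ 0.9192.

ζ ≈ 0.9192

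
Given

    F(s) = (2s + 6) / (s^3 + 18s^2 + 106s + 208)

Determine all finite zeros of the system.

s = -3

Set the numerator to zero: 2s + 6 = 0, i.e. 2·(s + 3) = 0.
So s = -3.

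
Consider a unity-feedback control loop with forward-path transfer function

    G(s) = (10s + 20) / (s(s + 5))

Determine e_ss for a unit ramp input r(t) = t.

e_ss = 0.2500

G(s) has one pole at the origin.
This is a Type 1 system. Kv = lim_{s→0} s·G(s) = 20/5 = 4.
e_ss = 1/Kv = 1/(4) = 1/4 ≈ 0.2500.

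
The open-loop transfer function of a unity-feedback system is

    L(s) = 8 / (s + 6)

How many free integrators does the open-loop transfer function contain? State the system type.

The denominator has no factor of s at the origin — no free integrator — so this is a Type 0 system.

Type 0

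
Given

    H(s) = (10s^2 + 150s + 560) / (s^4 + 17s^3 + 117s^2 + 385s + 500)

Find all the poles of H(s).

The poles are the roots of the denominator s^4 + 17s^3 + 117s^2 + 385s + 500 = 0.
Trying s = -4: the polynomial evaluates to 0, so (s + 4) is a factor.
Dividing out leaves s^3 + 13s^2 + 65s + 125 = 0.
This factors further as (s^2 + 8s + 25)(s + 5) = 0.

s = -4 + 3j, -4 - 3j, -4, -5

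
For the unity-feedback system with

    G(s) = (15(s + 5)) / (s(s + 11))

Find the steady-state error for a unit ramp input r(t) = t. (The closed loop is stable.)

G(s) has one pole at the origin.
This is a Type 1 system. Kv = lim_{s→0} s·G(s) = 75/11.
e_ss = 1/Kv = 1/(75/11) = 11/75 ≈ 0.1467.

e_ss = 0.1467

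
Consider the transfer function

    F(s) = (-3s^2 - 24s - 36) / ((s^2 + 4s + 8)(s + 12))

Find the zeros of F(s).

Set the numerator to zero: -3s^2 - 24s - 36 = 0, i.e. -3·(s^2 + 8s + 12) = 0.
Factoring: (s + 6)(s + 2) = 0.

s = -6, -2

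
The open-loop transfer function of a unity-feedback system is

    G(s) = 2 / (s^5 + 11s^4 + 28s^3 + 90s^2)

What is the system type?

Factor s from the denominator: s^5 + 11s^4 + 28s^3 + 90s^2 = s^2·(s^3 + 11s^2 + 28s + 90).
There are 2 poles at the origin, so the system is Type 2.

Type 2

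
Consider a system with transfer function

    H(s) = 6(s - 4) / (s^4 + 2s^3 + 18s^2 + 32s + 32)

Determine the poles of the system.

s = ±4j, -1 ± j

The poles are the roots of the denominator s^4 + 2s^3 + 18s^2 + 32s + 32 = 0.
No real roots exist; factor into two real quadratics: (s^2 + 16)(s^2 + 2s + 2) = 0.
Each quadratic gives a conjugate pair via the quadratic formula.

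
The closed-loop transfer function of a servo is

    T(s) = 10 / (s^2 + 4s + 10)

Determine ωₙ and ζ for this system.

Compare the denominator to the standard form s^2 + 2ζωₙs + ωₙ².
ωₙ² = 10, so ωₙ = √10 ≈ 3.162 rad/s.
2ζωₙ = 4, so ζ = 4/(2·√10) ≈ 0.6325.

ωₙ ≈ 3.162 rad/s, ζ ≈ 0.6325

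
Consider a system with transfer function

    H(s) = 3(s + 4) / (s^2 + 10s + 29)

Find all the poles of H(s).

s = -5 ± 2j

The poles are the roots of the denominator s^2 + 10s + 29 = 0.
Using the quadratic formula: s = (-10 ± √(-16))/2 = -5 ± 2j.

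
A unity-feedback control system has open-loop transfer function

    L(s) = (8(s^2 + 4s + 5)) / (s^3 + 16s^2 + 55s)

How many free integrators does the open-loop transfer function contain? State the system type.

The denominator has 1 factor of s at the origin (free integrator), so this is a Type 1 system.

Type 1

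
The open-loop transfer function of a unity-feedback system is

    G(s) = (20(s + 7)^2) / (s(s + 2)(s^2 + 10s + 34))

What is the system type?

The denominator has 1 factor of s at the origin (free integrator), so this is a Type 1 system.

Type 1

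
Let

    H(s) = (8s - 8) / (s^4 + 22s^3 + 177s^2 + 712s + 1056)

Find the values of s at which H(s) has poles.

The poles are the roots of the denominator s^4 + 22s^3 + 177s^2 + 712s + 1056 = 0.
Trying s = -11: the polynomial evaluates to 0, so (s + 11) is a factor.
Dividing out leaves s^3 + 11s^2 + 56s + 96 = 0.
This factors further as (s^2 + 8s + 32)(s + 3) = 0.

s = -4 + 4j, -4 - 4j, -11, -3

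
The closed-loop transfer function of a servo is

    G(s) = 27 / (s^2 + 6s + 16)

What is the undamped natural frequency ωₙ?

ωₙ = 4 rad/s

Compare the denominator to the standard form s^2 + 2ζωₙs + ωₙ².
ωₙ² = 16, so ωₙ = 4 rad/s.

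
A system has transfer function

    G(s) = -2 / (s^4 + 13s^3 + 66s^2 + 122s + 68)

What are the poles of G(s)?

The poles are the roots of the denominator s^4 + 13s^3 + 66s^2 + 122s + 68 = 0.
Trying s = -1: the polynomial evaluates to 0, so (s + 1) is a factor.
Dividing out leaves s^3 + 12s^2 + 54s + 68 = 0.
This factors further as (s^2 + 10s + 34)(s + 2) = 0.

s = -5 + 3j, -5 - 3j, -1, -2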